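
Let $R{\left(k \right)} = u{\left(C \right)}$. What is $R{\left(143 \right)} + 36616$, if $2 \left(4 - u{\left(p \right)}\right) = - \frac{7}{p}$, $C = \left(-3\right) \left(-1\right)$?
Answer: $\frac{219727}{6} \approx 36621.0$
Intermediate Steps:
$C = 3$
$u{\left(p \right)} = 4 + \frac{7}{2 p}$ ($u{\left(p \right)} = 4 - \frac{\left(-7\right) \frac{1}{p}}{2} = 4 + \frac{7}{2 p}$)
$R{\left(k \right)} = \frac{31}{6}$ ($R{\left(k \right)} = 4 + \frac{7}{2 \cdot 3} = 4 + \frac{7}{2} \cdot \frac{1}{3} = 4 + \frac{7}{6} = \frac{31}{6}$)
$R{\left(143 \right)} + 36616 = \frac{31}{6} + 36616 = \frac{219727}{6}$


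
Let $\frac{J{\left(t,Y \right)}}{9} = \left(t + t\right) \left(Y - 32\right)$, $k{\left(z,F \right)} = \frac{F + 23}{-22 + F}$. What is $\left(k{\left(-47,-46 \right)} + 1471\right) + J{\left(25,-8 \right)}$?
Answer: $- \frac{1123949}{68} \approx -16529.0$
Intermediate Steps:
$k{\left(z,F \right)} = \frac{23 + F}{-22 + F}$
$J{\left(t,Y \right)} = 18 t \left(-32 + Y\right)$ ($J{\left(t,Y \right)} = 9 \left(t + t\right) \left(Y - 32\right) = 9 \cdot 2 t \left(-32 + Y\right) = 18 t \left(-32 + Y\right)$)
$\left(k{\left(-47,-46 \right)} + 1471\right) + J{\left(25,-8 \right)} = \left(\frac{23 - 46}{-22 - 46} + 1471\right) + 18 \cdot 25 \left(-32 - 8\right) = \left(\frac{1}{-68} \left(-23\right) + 1471\right) + 18 \cdot 25 \left(-40\right) = \left(\left(- \frac{1}{68}\right) \left(-23\right) + 1471\right) - 18000 = \left(\frac{23}{68} + 1471\right) - 18000 = \frac{100051}{68} - 18000 = - \frac{1123949}{68}$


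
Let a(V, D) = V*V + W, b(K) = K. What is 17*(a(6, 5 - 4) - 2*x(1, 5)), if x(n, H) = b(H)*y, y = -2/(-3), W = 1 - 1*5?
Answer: 1292/3 ≈ 430.67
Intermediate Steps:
W = -4 (W = 1 - 5 = -4)
y = ⅔ (y = -2*(-⅓) = ⅔ ≈ 0.66667)
a(V, D) = -4 + V² (a(V, D) = V*V - 4 = V² - 4 = -4 + V²)
x(n, H) = 2*H/3 (x(n, H) = H*(⅔) = 2*H/3)
17*(a(6, 5 - 4) - 2*x(1, 5)) = 17*((-4 + 6²) - 4*5/3) = 17*((-4 + 36) - 2*10/3) = 17*(32 - 20/3) = 17*(76/3) = 1292/3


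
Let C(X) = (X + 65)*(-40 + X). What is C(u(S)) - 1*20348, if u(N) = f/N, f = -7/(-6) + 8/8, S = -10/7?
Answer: -82741019/3600 ≈ -22984.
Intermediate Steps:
S = -10/7 (S = -10*1/7 = -10/7 ≈ -1.4286)
f = 13/6 (f = -7*(-1/6) + 8*(1/8) = 7/6 + 1 = 13/6 ≈ 2.1667)
u(N) = 13/(6*N)
C(X) = (-40 + X)*(65 + X) (C(X) = (65 + X)*(-40 + X) = (-40 + X)*(65 + X))
C(u(S)) - 1*20348 = (-2600 + (13/(6*(-10/7)))**2 + 25*(13/(6*(-10/7)))) - 1*20348 = (-2600 + ((13/6)*(-7/10))**2 + 25*((13/6)*(-7/10))) - 20348 = (-2600 + (-91/60)**2 + 25*(-91/60)) - 20348 = (-2600 + 8281/3600 - 455/12) - 20348 = -9488219/3600 - 20348 = -82741019/3600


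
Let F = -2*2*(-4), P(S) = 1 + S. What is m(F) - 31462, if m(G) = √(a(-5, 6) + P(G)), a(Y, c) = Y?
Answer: -31462 + 2*√3 ≈ -31459.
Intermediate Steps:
F = 16 (F = -4*(-4) = 16)
m(G) = √(-4 + G) (m(G) = √(-5 + (1 + G)) = √(-4 + G))
m(F) - 31462 = √(-4 + 16) - 31462 = √12 - 31462 = 2*√3 - 31462 = -31462 + 2*√3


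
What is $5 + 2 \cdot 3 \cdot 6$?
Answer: $41$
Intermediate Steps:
$5 + 2 \cdot 3 \cdot 6 = 5 + 2 \cdot 18 = 5 + 36 = 41$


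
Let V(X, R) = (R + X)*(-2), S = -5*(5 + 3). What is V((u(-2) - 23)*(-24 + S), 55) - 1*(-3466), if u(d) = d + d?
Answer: -100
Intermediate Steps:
S = -40 (S = -5*8 = -40)
u(d) = 2*d
V(X, R) = -2*R - 2*X
V((u(-2) - 23)*(-24 + S), 55) - 1*(-3466) = (-2*55 - 2*(2*(-2) - 23)*(-24 - 40)) - 1*(-3466) = (-110 - 2*(-4 - 23)*(-64)) + 3466 = (-110 - (-54)*(-64)) + 3466 = (-110 - 2*1728) + 3466 = (-110 - 3456) + 3466 = -3566 + 3466 = -100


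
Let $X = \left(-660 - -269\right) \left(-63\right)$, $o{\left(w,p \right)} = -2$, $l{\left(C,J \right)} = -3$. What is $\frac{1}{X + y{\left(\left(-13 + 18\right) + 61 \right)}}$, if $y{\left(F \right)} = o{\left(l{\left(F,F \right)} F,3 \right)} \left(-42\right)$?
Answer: $\frac{1}{24717} \approx 4.0458 \cdot 10^{-5}$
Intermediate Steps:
$X = 24633$ ($X = \left(-660 + 269\right) \left(-63\right) = \left(-391\right) \left(-63\right) = 24633$)
$y{\left(F \right)} = 84$ ($y{\left(F \right)} = \left(-2\right) \left(-42\right) = 84$)
$\frac{1}{X + y{\left(\left(-13 + 18\right) + 61 \right)}} = \frac{1}{24633 + 84} = \frac{1}{24717}$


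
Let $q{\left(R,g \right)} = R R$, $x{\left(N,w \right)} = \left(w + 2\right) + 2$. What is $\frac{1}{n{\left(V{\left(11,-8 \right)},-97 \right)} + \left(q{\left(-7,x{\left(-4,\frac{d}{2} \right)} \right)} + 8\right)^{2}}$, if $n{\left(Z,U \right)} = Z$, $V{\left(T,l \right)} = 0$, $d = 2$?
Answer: $\frac{1}{3249} \approx 0.00030779$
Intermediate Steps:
$x{\left(N,w \right)} = 4 + w$ ($x{\left(N,w \right)} = \left(2 + w\right) + 2 = 4 + w$)
$q{\left(R,g \right)} = R^{2}$
$\frac{1}{n{\left(V{\left(11,-8 \right)},-97 \right)} + \left(q{\left(-7,x{\left(-4,\frac{d}{2} \right)} \right)} + 8\right)^{2}} = \frac{1}{0 + \left(\left(-7\right)^{2} + 8\right)^{2}} = \frac{1}{0 + \left(49 + 8\right)^{2}} = \frac{1}{0 + 57^{2}} = \frac{1}{0 + 3249} = \frac{1}{3249}$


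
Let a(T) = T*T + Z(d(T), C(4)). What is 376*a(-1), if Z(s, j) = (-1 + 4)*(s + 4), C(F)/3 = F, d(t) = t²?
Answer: 6016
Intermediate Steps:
C(F) = 3*F
Z(s, j) = 12 + 3*s (Z(s, j) = 3*(4 + s) = 12 + 3*s)
a(T) = 12 + 4*T² (a(T) = T*T + (12 + 3*T²) = T² + (12 + 3*T²) = 12 + 4*T²)
376*a(-1) = 376*(12 + 4*(-1)²) = 376*(12 + 4*1) = 376*(12 + 4) = 376*16 = 6016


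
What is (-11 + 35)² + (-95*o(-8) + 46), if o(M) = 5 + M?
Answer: 907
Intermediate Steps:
(-11 + 35)² + (-95*o(-8) + 46) = (-11 + 35)² + (-95*(5 - 8) + 46) = 24² + (-95*(-3) + 46) = 576 + (285 + 46) = 576 + 331 = 907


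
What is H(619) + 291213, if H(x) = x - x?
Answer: 291213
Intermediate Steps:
H(x) = 0
H(619) + 291213 = 0 + 291213 = 291213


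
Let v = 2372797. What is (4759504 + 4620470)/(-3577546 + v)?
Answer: -3126658/401583 ≈ -7.7858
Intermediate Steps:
(4759504 + 4620470)/(-3577546 + v) = (4759504 + 4620470)/(-3577546 + 2372797) = 9379974/(-1204749) = 9379974*(-1/1204749) = -3126658/401583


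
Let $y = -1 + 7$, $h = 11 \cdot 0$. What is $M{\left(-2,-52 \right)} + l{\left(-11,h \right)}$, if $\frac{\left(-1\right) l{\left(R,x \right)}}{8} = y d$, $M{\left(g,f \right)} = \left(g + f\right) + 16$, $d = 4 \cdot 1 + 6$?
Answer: $-518$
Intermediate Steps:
$h = 0$
$d = 10$ ($d = 4 + 6 = 10$)
$M{\left(g,f \right)} = 16 + f + g$ ($M{\left(g,f \right)} = \left(f + g\right) + 16 = 16 + f + g$)
$y = 6$
$l{\left(R,x \right)} = -480$ ($l{\left(R,x \right)} = - 8 \cdot 6 \cdot 10 = \left(-8\right) 60 = -480$)
$M{\left(-2,-52 \right)} + l{\left(-11,h \right)} = \left(16 - 52 - 2\right) - 480 = -38 - 480 = -518$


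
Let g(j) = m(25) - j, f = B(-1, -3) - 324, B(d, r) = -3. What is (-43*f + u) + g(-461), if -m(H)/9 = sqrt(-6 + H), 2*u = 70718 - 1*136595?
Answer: -36833/2 - 9*sqrt(19) ≈ -18456.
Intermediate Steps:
u = -65877/2 (u = (70718 - 1*136595)/2 = (70718 - 136595)/2 = (1/2)*(-65877) = -65877/2 ≈ -32939.)
f = -327 (f = -3 - 324 = -327)
m(H) = -9*sqrt(-6 + H)
g(j) = -j - 9*sqrt(19) (g(j) = -9*sqrt(-6 + 25) - j = -9*sqrt(19) - j = -j - 9*sqrt(19))
(-43*f + u) + g(-461) = (-43*(-327) - 65877/2) + (-1*(-461) - 9*sqrt(19)) = (14061 - 65877/2) + (461 - 9*sqrt(19)) = -37755/2 + (461 - 9*sqrt(19)) = -36833/2 - 9*sqrt(19)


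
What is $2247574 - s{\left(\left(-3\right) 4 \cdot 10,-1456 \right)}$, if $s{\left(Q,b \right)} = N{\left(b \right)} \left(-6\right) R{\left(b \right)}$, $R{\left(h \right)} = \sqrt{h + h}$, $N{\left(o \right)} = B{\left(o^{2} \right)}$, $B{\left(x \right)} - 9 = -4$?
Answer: $2247574 + 120 i \sqrt{182} \approx 2.2476 \cdot 10^{6} + 1618.9 i$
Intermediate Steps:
$B{\left(x \right)} = 5$ ($B{\left(x \right)} = 9 - 4 = 5$)
$N{\left(o \right)} = 5$
$R{\left(h \right)} = \sqrt{2} \sqrt{h}$ ($R{\left(h \right)} = \sqrt{2 h} = \sqrt{2} \sqrt{h}$)
$s{\left(Q,b \right)} = - 30 \sqrt{2} \sqrt{b}$ ($s{\left(Q,b \right)} = 5 \left(-6\right) \sqrt{2} \sqrt{b} = - 30 \sqrt{2} \sqrt{b}$)
$2247574 - s{\left(\left(-3\right) 4 \cdot 10,-1456 \right)} = 2247574 - - 30 \sqrt{2} \sqrt{-1456} = 2247574 - - 30 \sqrt{2} \cdot 4 i \sqrt{91} = 2247574 - - 120 i \sqrt{182} = 2247574 + 120 i \sqrt{182}$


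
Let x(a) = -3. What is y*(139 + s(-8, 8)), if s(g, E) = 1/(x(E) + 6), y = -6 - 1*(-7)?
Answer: 418/3 ≈ 139.33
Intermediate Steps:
y = 1 (y = -6 + 7 = 1)
s(g, E) = ⅓ (s(g, E) = 1/(-3 + 6) = 1/3 = ⅓)
y*(139 + s(-8, 8)) = 1*(139 + ⅓) = 1*(418/3) = 418/3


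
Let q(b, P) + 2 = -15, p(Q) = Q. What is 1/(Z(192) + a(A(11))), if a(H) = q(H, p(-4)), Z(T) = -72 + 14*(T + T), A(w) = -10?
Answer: 1/5287 ≈ 0.00018914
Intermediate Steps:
q(b, P) = -17 (q(b, P) = -2 - 15 = -17)
Z(T) = -72 + 28*T (Z(T) = -72 + 14*(2*T) = -72 + 28*T)
a(H) = -17
1/(Z(192) + a(A(11))) = 1/((-72 + 28*192) - 17) = 1/((-72 + 5376) - 17) = 1/(5304 - 17) = 1/5287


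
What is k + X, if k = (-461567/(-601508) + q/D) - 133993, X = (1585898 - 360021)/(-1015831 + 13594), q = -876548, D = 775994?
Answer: -31342054130260898136409/233905377916927812 ≈ -1.3399e+5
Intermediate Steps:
X = -1225877/1002237 (X = 1225877/(-1002237) = 1225877*(-1/1002237) = -1225877/1002237 ≈ -1.2231)
k = -31271812985393561/233383299476 (k = (-461567/(-601508) - 876548/775994) - 133993 = (-461567*(-1/601508) - 876548*1/775994) - 133993 = (461567/601508 - 438274/387997) - 133993 = -84538705893/233383299476 - 133993 = -31271812985393561/233383299476 ≈ -1.3399e+5)
k + X = -31271812985393561/233383299476 - 1225877/1002237 = -31342054130260898136409/233905377916927812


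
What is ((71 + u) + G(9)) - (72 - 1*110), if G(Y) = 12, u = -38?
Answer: 83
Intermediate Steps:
((71 + u) + G(9)) - (72 - 1*110) = ((71 - 38) + 12) - (72 - 1*110) = (33 + 12) - (72 - 110) = 45 - 1*(-38) = 45 + 38 = 83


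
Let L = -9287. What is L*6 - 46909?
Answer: -102631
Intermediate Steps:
L*6 - 46909 = -9287*6 - 46909 = -55722 - 46909 = -102631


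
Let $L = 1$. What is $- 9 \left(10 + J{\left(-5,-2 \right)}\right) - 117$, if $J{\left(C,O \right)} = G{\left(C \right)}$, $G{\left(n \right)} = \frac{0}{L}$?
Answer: $-207$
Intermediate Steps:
$G{\left(n \right)} = 0$ ($G{\left(n \right)} = \frac{0}{1} = 0 \cdot 1 = 0$)
$J{\left(C,O \right)} = 0$
$- 9 \left(10 + J{\left(-5,-2 \right)}\right) - 117 = - 9 \left(10 + 0\right) - 117 = \left(-9\right) 10 - 117 = -90 - 117 = -207$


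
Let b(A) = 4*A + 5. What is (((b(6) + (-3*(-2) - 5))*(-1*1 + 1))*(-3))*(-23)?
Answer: 0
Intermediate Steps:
b(A) = 5 + 4*A
(((b(6) + (-3*(-2) - 5))*(-1*1 + 1))*(-3))*(-23) = ((((5 + 4*6) + (-3*(-2) - 5))*(-1*1 + 1))*(-3))*(-23) = ((((5 + 24) + (6 - 5))*(-1 + 1))*(-3))*(-23) = (((29 + 1)*0)*(-3))*(-23) = ((30*0)*(-3))*(-23) = (0*(-3))*(-23) = 0*(-23) = 0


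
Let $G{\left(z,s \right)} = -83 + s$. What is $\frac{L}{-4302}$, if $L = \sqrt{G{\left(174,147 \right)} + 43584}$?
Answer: $- \frac{4 \sqrt{682}}{2151} \approx -0.048564$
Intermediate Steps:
$L = 8 \sqrt{682}$ ($L = \sqrt{\left(-83 + 147\right) + 43584} = \sqrt{64 + 43584} = \sqrt{43648} = 8 \sqrt{682} \approx 208.92$)
$\frac{L}{-4302} = \frac{8 \sqrt{682}}{-4302} = 8 \sqrt{682} \left(- \frac{1}{4302}\right) = - \frac{4 \sqrt{682}}{2151}$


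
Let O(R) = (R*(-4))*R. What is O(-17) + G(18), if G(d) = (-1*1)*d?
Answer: -1174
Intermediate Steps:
G(d) = -d
O(R) = -4*R² (O(R) = (-4*R)*R = -4*R²)
O(-17) + G(18) = -4*(-17)² - 1*18 = -4*289 - 18 = -1156 - 18 = -1174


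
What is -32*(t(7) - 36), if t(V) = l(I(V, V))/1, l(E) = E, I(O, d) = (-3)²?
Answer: 864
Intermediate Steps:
I(O, d) = 9
t(V) = 9 (t(V) = 9/1 = 9*1 = 9)
-32*(t(7) - 36) = -32*(9 - 36) = -32*(-27) = 864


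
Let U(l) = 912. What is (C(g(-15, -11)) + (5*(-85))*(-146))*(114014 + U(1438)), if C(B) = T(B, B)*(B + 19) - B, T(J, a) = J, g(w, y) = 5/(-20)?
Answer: 57045186527/8 ≈ 7.1306e+9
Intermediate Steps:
g(w, y) = -¼ (g(w, y) = 5*(-1/20) = -¼)
C(B) = -B + B*(19 + B) (C(B) = B*(B + 19) - B = B*(19 + B) - B = -B + B*(19 + B))
(C(g(-15, -11)) + (5*(-85))*(-146))*(114014 + U(1438)) = (-(18 - ¼)/4 + (5*(-85))*(-146))*(114014 + 912) = (-¼*71/4 - 425*(-146))*114926 = (-71/16 + 62050)*114926 = (992729/16)*114926 = 57045186527/8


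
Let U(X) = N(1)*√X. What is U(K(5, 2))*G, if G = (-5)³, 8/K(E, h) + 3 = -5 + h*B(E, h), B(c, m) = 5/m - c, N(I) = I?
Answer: -250*I*√26/13 ≈ -98.058*I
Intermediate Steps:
B(c, m) = -c + 5/m
K(E, h) = 8/(-8 + h*(-E + 5/h)) (K(E, h) = 8/(-3 + (-5 + h*(-E + 5/h))) = 8/(-8 + h*(-E + 5/h)))
U(X) = √X (U(X) = 1*√X = √X)
G = -125
U(K(5, 2))*G = √(-8/(3 + 5*2))*(-125) = √(-8/(3 + 10))*(-125) = √(-8/13)*(-125) = (2*I*√26/13)*(-125) = -250*I*√26/13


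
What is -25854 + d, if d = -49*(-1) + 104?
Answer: -25701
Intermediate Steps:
d = 153 (d = 49 + 104 = 153)
-25854 + d = -25854 + 153 = -25701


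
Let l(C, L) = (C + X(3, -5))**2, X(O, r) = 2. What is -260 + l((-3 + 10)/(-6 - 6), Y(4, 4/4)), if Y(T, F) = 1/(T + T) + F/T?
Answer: -37151/144 ≈ -257.99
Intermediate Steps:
Y(T, F) = 1/(2*T) + F/T
l(C, L) = (2 + C)**2 (l(C, L) = (C + 2)**2 = (2 + C)**2)
-260 + l((-3 + 10)/(-6 - 6), Y(4, 4/4)) = -260 + (2 + (-3 + 10)/(-6 - 6))**2 = -260 + (2 + 7/(-12))**2 = -260 + (2 + 7*(-1/12))**2 = -260 + (2 - 7/12)**2 = -260 + (17/12)**2 = -260 + 289/144 = -37151/144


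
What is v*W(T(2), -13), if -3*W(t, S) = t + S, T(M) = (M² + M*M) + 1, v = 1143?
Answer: 1524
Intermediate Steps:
T(M) = 1 + 2*M² (T(M) = (M² + M²) + 1 = 2*M² + 1 = 1 + 2*M²)
W(t, S) = -S/3 - t/3 (W(t, S) = -(t + S)/3 = -(S + t)/3 = -S/3 - t/3)
v*W(T(2), -13) = 1143*(-⅓*(-13) - (1 + 2*2²)/3) = 1143*(13/3 - (1 + 2*4)/3) = 1143*(13/3 - (1 + 8)/3) = 1143*(13/3 - ⅓*9) = 1143*(13/3 - 3) = 1143*(4/3) = 1524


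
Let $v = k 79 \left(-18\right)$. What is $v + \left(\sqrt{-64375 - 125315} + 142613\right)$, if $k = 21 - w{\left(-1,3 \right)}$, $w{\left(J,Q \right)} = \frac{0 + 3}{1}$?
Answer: $117017 + i \sqrt{189690} \approx 1.1702 \cdot 10^{5} + 435.53 i$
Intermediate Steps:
$w{\left(J,Q \right)} = 3$ ($w{\left(J,Q \right)} = 3 \cdot 1 = 3$)
$k = 18$ ($k = 21 - 3 = 18$)
$v = -25596$ ($v = 18 \cdot 79 \left(-18\right) = 1422 \left(-18\right) = -25596$)
$v + \left(\sqrt{-64375 - 125315} + 142613\right) = -25596 + \left(\sqrt{-64375 - 125315} + 142613\right) = -25596 + \left(\sqrt{-189690} + 142613\right) = -25596 + \left(i \sqrt{189690} + 142613\right) = -25596 + \left(142613 + i \sqrt{189690}\right) = 117017 + i \sqrt{189690}$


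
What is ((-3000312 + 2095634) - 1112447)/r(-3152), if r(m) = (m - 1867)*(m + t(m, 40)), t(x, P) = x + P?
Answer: -224125/3493224 ≈ -0.064160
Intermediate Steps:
t(x, P) = P + x
r(m) = (-1867 + m)*(40 + 2*m) (r(m) = (m - 1867)*(m + (40 + m)) = (-1867 + m)*(40 + 2*m))
((-3000312 + 2095634) - 1112447)/r(-3152) = ((-3000312 + 2095634) - 1112447)/(-74680 - 3694*(-3152) + 2*(-3152)²) = (-904678 - 1112447)/(-74680 + 11643488 + 2*9935104) = -2017125/(-74680 + 11643488 + 19870208) = -2017125/31439016 = -2017125*1/31439016 = -224125/3493224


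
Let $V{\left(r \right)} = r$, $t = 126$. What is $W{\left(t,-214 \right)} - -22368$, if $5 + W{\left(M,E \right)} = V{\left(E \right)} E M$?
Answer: $5792659$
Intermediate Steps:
$W{\left(M,E \right)} = -5 + M E^{2}$ ($W{\left(M,E \right)} = -5 + E E M = -5 + E^{2} M = -5 + M E^{2}$)
$W{\left(t,-214 \right)} - -22368 = \left(-5 + 126 \left(-214\right)^{2}\right) - -22368 = \left(-5 + 126 \cdot 45796\right) + 22368 = \left(-5 + 5770296\right) + 22368 = 5770291 + 22368 = 5792659$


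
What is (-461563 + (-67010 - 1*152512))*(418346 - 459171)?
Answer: 27805295125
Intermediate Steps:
(-461563 + (-67010 - 1*152512))*(418346 - 459171) = (-461563 + (-67010 - 152512))*(-40825) = (-461563 - 219522)*(-40825) = -681085*(-40825) = 27805295125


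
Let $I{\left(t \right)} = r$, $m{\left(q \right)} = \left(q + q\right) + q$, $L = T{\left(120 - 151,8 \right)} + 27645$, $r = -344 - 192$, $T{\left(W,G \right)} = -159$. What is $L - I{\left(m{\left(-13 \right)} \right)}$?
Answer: $28022$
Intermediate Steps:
$r = -536$ ($r = -344 - 192 = -536$)
$L = 27486$ ($L = -159 + 27645 = 27486$)
$m{\left(q \right)} = 3 q$ ($m{\left(q \right)} = 2 q + q = 3 q$)
$I{\left(t \right)} = -536$
$L - I{\left(m{\left(-13 \right)} \right)} = 27486 - -536 = 27486 + 536 = 28022$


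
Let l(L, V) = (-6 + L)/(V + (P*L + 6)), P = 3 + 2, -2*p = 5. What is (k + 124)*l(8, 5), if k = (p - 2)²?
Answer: 577/102 ≈ 5.6569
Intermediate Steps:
p = -5/2 (p = -½*5 = -5/2 ≈ -2.5000)
k = 81/4 (k = (-5/2 - 2)² = (-9/2)² = 81/4 ≈ 20.250)
P = 5
l(L, V) = (-6 + L)/(6 + V + 5*L) (l(L, V) = (-6 + L)/(V + (5*L + 6)) = (-6 + L)/(V + (6 + 5*L)) = (-6 + L)/(6 + V + 5*L))
(k + 124)*l(8, 5) = (81/4 + 124)*((-6 + 8)/(6 + 5 + 5*8)) = 577*(2/(6 + 5 + 40))/4 = 577*(2/51)/4 = 577*((1/51)*2)/4 = (577/4)*(2/51) = 577/102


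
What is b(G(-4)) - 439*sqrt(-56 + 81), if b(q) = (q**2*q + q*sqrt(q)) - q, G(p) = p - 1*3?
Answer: -2531 - 7*I*sqrt(7) ≈ -2531.0 - 18.52*I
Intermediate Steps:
G(p) = -3 + p (G(p) = p - 3 = -3 + p)
b(q) = q**3 + q**(3/2) - q (b(q) = (q**3 + q**(3/2)) - q = q**3 + q**(3/2) - q)
b(G(-4)) - 439*sqrt(-56 + 81) = ((-3 - 4)**3 + (-3 - 4)**(3/2) - (-3 - 4)) - 439*sqrt(-56 + 81) = ((-7)**3 + (-7)**(3/2) - 1*(-7)) - 439*sqrt(25) = (-343 - 7*I*sqrt(7) + 7) - 439*5 = (-336 - 7*I*sqrt(7)) - 2195 = -2531 - 7*I*sqrt(7)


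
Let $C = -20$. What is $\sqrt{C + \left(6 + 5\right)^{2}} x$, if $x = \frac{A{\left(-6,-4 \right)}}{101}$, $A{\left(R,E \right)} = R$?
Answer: $- \frac{6 \sqrt{101}}{101} \approx -0.59702$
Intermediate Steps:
$x = - \frac{6}{101} \approx -0.059406$
$\sqrt{C + \left(6 + 5\right)^{2}} x = \sqrt{-20 + \left(6 + 5\right)^{2}} \left(- \frac{6}{101}\right) = \sqrt{-20 + 11^{2}} \left(- \frac{6}{101}\right) = \sqrt{-20 + 121} \left(- \frac{6}{101}\right) = \sqrt{101} \left(- \frac{6}{101}\right) = - \frac{6 \sqrt{101}}{101}$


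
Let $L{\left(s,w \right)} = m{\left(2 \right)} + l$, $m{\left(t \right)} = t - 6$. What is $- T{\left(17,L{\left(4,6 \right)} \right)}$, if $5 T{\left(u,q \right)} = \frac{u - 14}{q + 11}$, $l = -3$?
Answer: $- \frac{3}{20} \approx -0.15$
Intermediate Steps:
$m{\left(t \right)} = -6 + t$ ($m{\left(t \right)} = t - 6 = -6 + t$)
$L{\left(s,w \right)} = -7$ ($L{\left(s,w \right)} = \left(-6 + 2\right) - 3 = -4 - 3 = -7$)
$T{\left(u,q \right)} = \frac{-14 + u}{5 \left(11 + q\right)}$ ($T{\left(u,q \right)} = \frac{\left(u - 14\right) \frac{1}{q + 11}}{5} = \frac{\left(-14 + u\right) \frac{1}{11 + q}}{5} = \frac{\frac{1}{11 + q} \left(-14 + u\right)}{5} = \frac{-14 + u}{5 \left(11 + q\right)}$)
$- T{\left(17,L{\left(4,6 \right)} \right)} = - \frac{-14 + 17}{5 \left(11 - 7\right)} = - \frac{3}{5 \cdot 4} = \left(-1\right) \frac{3}{20} = - \frac{3}{20}$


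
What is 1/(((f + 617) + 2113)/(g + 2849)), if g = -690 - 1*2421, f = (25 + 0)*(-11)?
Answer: -262/2455 ≈ -0.10672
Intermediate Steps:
f = -275 (f = 25*(-11) = -275)
g = -3111 (g = -690 - 2421 = -3111)
1/(((f + 617) + 2113)/(g + 2849)) = 1/(((-275 + 617) + 2113)/(-3111 + 2849)) = 1/((342 + 2113)/(-262)) = 1/(2455*(-1/262)) = 1/(-2455/262) = -262/2455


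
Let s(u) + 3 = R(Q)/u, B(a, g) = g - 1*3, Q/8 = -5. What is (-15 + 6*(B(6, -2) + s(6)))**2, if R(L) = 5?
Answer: 3364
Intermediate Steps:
Q = -40 (Q = 8*(-5) = -40)
B(a, g) = -3 + g (B(a, g) = g - 3 = -3 + g)
s(u) = -3 + 5/u
(-15 + 6*(B(6, -2) + s(6)))**2 = (-15 + 6*((-3 - 2) + (-3 + 5/6)))**2 = (-15 + 6*(-5 + (-3 + 5*(1/6))))**2 = (-15 + 6*(-5 + (-3 + 5/6)))**2 = (-15 + 6*(-5 - 13/6))**2 = (-15 + 6*(-43/6))**2 = (-15 - 43)**2 = (-58)**2 = 3364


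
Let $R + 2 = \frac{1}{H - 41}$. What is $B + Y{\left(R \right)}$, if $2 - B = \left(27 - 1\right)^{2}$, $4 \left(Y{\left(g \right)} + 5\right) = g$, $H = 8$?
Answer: $- \frac{89695}{132} \approx -679.51$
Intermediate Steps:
$R = - \frac{67}{33}$ ($R = -2 + \frac{1}{8 - 41} = -2 + \frac{1}{-33} = -2 - \frac{1}{33} = - \frac{67}{33} \approx -2.0303$)
$Y{\left(g \right)} = -5 + \frac{g}{4}$
$B = -674$ ($B = 2 - \left(27 - 1\right)^{2} = 2 - 26^{2} = 2 - 676 = -674$)
$B + Y{\left(R \right)} = -674 + \left(-5 + \frac{1}{4} \left(- \frac{67}{33}\right)\right) = -674 - \frac{727}{132} = - \frac{89695}{132}$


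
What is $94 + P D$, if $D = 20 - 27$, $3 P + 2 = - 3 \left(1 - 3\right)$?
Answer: $\frac{254}{3} \approx 84.667$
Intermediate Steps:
$P = \frac{4}{3}$ ($P = - \frac{2}{3} + \frac{\left(-3\right) \left(1 - 3\right)}{3} = - \frac{2}{3} + \frac{\left(-3\right) \left(-2\right)}{3} = - \frac{2}{3} + \frac{1}{3} \cdot 6 = - \frac{2}{3} + 2 = \frac{4}{3} \approx 1.3333$)
$D = -7$
$94 + P D = 94 + \frac{4}{3} \left(-7\right) = 94 - \frac{28}{3} = \frac{254}{3}$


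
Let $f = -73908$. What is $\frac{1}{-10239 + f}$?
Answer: $- \frac{1}{84147} \approx -1.1884 \cdot 10^{-5}$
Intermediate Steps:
$\frac{1}{-10239 + f} = \frac{1}{-10239 - 73908} = \frac{1}{-84147} = - \frac{1}{84147}$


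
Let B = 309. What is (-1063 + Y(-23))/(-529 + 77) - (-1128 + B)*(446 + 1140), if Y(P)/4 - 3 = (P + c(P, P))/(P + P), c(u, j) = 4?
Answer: 13503741999/10396 ≈ 1.2989e+6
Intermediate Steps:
Y(P) = 12 + 2*(4 + P)/P (Y(P) = 12 + 4*((P + 4)/(P + P)) = 12 + 4*((4 + P)/((2*P))) = 12 + 4*((4 + P)*(1/(2*P))) = 12 + 4*((4 + P)/(2*P)) = 12 + 2*(4 + P)/P)
(-1063 + Y(-23))/(-529 + 77) - (-1128 + B)*(446 + 1140) = (-1063 + (14 + 8/(-23)))/(-529 + 77) - (-1128 + 309)*(446 + 1140) = (-1063 + (14 + 8*(-1/23)))/(-452) - (-819)*1586 = (-1063 + (14 - 8/23))*(-1/452) - 1*(-1298934) = (-1063 + 314/23)*(-1/452) + 1298934 = -24135/23*(-1/452) + 1298934 = 24135/10396 + 1298934 = 13503741999/10396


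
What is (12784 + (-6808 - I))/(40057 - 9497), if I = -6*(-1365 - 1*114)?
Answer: -1449/15280 ≈ -0.094830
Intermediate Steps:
I = 8874 (I = -6*(-1365 - 114) = -6*(-1479) = 8874)
(12784 + (-6808 - I))/(40057 - 9497) = (12784 + (-6808 - 1*8874))/(40057 - 9497) = (12784 + (-6808 - 8874))/30560 = (12784 - 15682)*(1/30560) = -2898*1/30560 = -1449/15280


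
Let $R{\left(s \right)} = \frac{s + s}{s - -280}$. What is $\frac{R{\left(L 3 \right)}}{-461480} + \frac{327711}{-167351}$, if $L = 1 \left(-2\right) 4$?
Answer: $- \frac{2419712654427}{1235666231680} \approx -1.9582$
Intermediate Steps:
$L = -8$ ($L = \left(-2\right) 4 = -8$)
$R{\left(s \right)} = \frac{2 s}{280 + s}$ ($R{\left(s \right)} = \frac{2 s}{s + 280} = \frac{2 s}{280 + s}$)
$\frac{R{\left(L 3 \right)}}{-461480} + \frac{327711}{-167351} = \frac{2 \left(\left(-8\right) 3\right) \frac{1}{280 - 24}}{-461480} + \frac{327711}{-167351} = 2 \left(-24\right) \frac{1}{280 - 24} \left(- \frac{1}{461480}\right) + 327711 \left(- \frac{1}{167351}\right) = 2 \left(-24\right) \frac{1}{256} \left(- \frac{1}{461480}\right) - \frac{327711}{167351} = \left(- \frac{3}{16}\right) \left(- \frac{1}{461480}\right) - \frac{327711}{167351} = \frac{3}{7383680} - \frac{327711}{167351} = - \frac{2419712654427}{1235666231680}$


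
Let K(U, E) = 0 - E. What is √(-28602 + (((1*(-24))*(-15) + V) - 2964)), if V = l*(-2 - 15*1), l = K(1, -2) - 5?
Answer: I*√31155 ≈ 176.51*I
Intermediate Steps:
K(U, E) = -E
l = -3 (l = -1*(-2) - 5 = 2 - 5 = -3)
V = 51 (V = -3*(-2 - 15*1) = -3*(-2 - 15) = -3*(-17) = 51)
√(-28602 + (((1*(-24))*(-15) + V) - 2964)) = √(-28602 + (((1*(-24))*(-15) + 51) - 2964)) = √(-28602 + ((-24*(-15) + 51) - 2964)) = √(-28602 + ((360 + 51) - 2964)) = √(-28602 + (411 - 2964)) = √(-28602 - 2553) = √(-31155) = I*√31155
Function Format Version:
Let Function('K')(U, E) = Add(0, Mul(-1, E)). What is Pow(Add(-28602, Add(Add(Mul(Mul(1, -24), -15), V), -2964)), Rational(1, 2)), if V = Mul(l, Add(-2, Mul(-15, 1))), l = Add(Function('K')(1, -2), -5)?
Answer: Mul(I, Pow(31155, Rational(1, 2))) ≈ Mul(176.51, I)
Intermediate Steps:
Function('K')(U, E) = Mul(-1, E)
l = -3 (l = Add(Mul(-1, -2), -5) = Add(2, -5) = -3)
V = 51 (V = Mul(-3, Add(-2, Mul(-15, 1))) = Mul(-3, Add(-2, -15)) = Mul(-3, -17) = 51)
Pow(Add(-28602, Add(Add(Mul(Mul(1, -24), -15), V), -2964)), Rational(1, 2)) = Pow(Add(-28602, Add(Add(Mul(Mul(1, -24), -15), 51), -2964)), Rational(1, 2)) = Pow(Add(-28602, Add(Add(Mul(-24, -15), 51), -2964)), Rational(1, 2)) = Pow(Add(-28602, Add(Add(360, 51), -2964)), Rational(1, 2)) = Pow(Add(-28602, Add(411, -2964)), Rational(1, 2)) = Pow(Add(-28602, -2553), Rational(1, 2)) = Pow(-31155, Rational(1, 2)) = Mul(I, Pow(31155, Rational(1, 2)))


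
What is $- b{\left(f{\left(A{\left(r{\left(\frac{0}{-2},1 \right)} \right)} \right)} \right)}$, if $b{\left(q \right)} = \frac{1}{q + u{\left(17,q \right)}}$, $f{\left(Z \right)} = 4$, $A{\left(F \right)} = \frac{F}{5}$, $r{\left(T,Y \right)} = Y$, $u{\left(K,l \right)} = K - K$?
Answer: $- \frac{1}{4} \approx -0.25$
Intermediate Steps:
$u{\left(K,l \right)} = 0$
$A{\left(F \right)} = \frac{F}{5}$ ($A{\left(F \right)} = F \frac{1}{5} = \frac{F}{5}$)
$b{\left(q \right)} = \frac{1}{q}$ ($b{\left(q \right)} = \frac{1}{q + 0} = \frac{1}{q}$)
$- b{\left(f{\left(A{\left(r{\left(\frac{0}{-2},1 \right)} \right)} \right)} \right)} = - \frac{1}{4}$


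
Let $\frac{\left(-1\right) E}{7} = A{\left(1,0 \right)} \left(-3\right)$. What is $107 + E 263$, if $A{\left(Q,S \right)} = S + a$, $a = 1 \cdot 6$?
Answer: $33245$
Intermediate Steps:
$a = 6$
$A{\left(Q,S \right)} = 6 + S$ ($A{\left(Q,S \right)} = S + 6 = 6 + S$)
$E = 126$ ($E = - 7 \left(6 + 0\right) \left(-3\right) = - 7 \cdot 6 \left(-3\right) = \left(-7\right) \left(-18\right) = 126$)
$107 + E 263 = 107 + 126 \cdot 263 = 107 + 33138 = 33245$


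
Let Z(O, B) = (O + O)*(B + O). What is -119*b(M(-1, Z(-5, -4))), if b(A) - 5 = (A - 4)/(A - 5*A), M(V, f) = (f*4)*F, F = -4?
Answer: -813841/1440 ≈ -565.17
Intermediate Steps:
Z(O, B) = 2*O*(B + O) (Z(O, B) = (2*O)*(B + O) = 2*O*(B + O))
M(V, f) = -16*f (M(V, f) = (f*4)*(-4) = (4*f)*(-4) = -16*f)
b(A) = 5 - (-4 + A)/(4*A) (b(A) = 5 + (A - 4)/(A - 5*A) = 5 + (-4 + A)/((-4*A)) = 5 + (-4 + A)*(-1/(4*A)) = 5 - (-4 + A)/(4*A))
-119*b(M(-1, Z(-5, -4))) = -119*(19/4 + 1/(-32*(-5)*(-4 - 5))) = -119*(19/4 + 1/(-32*(-5)*(-9))) = -119*(19/4 + 1/(-16*90)) = -119*(19/4 + 1/(-1440)) = -119*(19/4 - 1/1440) = -119*6839/1440 = -813841/1440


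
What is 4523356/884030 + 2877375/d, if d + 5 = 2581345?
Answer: 1422000559829/228198200020 ≈ 6.2314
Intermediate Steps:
d = 2581340 (d = -5 + 2581345 = 2581340)
4523356/884030 + 2877375/d = 4523356/884030 + 2877375/2581340 = 4523356*(1/884030) + 2877375*(1/2581340) = 2261678/442015 + 575475/516268 = 1422000559829/228198200020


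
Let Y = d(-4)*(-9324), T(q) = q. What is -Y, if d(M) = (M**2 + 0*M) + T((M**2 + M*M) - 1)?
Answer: 438228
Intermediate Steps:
d(M) = -1 + 3*M**2 (d(M) = (M**2 + 0*M) + ((M**2 + M*M) - 1) = (M**2 + 0) + ((M**2 + M**2) - 1) = M**2 + (2*M**2 - 1) = M**2 + (-1 + 2*M**2) = -1 + 3*M**2)
Y = -438228 (Y = (-1 + 3*(-4)**2)*(-9324) = (-1 + 3*16)*(-9324) = (-1 + 48)*(-9324) = 47*(-9324) = -438228)
-Y = -1*(-438228) = 438228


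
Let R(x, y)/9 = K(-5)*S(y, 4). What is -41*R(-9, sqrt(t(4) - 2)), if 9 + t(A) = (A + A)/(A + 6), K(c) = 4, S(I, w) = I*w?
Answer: -5904*I*sqrt(255)/5 ≈ -18856.0*I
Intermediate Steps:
t(A) = -9 + 2*A/(6 + A) (t(A) = -9 + (A + A)/(A + 6) = -9 + (2*A)/(6 + A) = -9 + 2*A/(6 + A))
R(x, y) = 144*y (R(x, y) = 9*(4*(y*4)) = 9*(4*(4*y)) = 9*(16*y) = 144*y)
-41*R(-9, sqrt(t(4) - 2)) = -5904*sqrt((-54 - 7*4)/(6 + 4) - 2) = -5904*sqrt((-54 - 28)/10 - 2) = -5904*sqrt((1/10)*(-82) - 2) = -5904*sqrt(-41/5 - 2) = -5904*sqrt(-51/5) = -5904*I*sqrt(255)/5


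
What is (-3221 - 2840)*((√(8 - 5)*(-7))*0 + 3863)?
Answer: -23413643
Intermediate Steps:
(-3221 - 2840)*((√(8 - 5)*(-7))*0 + 3863) = -6061*((√3*(-7))*0 + 3863) = -6061*(-7*√3*0 + 3863) = -6061*(0 + 3863) = -6061*3863 = -23413643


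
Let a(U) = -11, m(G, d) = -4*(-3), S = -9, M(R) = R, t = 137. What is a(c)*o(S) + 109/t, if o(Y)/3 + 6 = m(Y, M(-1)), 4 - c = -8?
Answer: -27017/137 ≈ -197.20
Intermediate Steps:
m(G, d) = 12
c = 12 (c = 4 - 1*(-8) = 4 + 8 = 12)
o(Y) = 18 (o(Y) = -18 + 3*12 = -18 + 36 = 18)
a(c)*o(S) + 109/t = -11*18 + 109/137 = -198 + 109*(1/137) = -198 + 109/137 = -27017/137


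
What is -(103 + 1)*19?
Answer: -1976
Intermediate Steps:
-(103 + 1)*19 = -104*19 = -1*1976 = -1976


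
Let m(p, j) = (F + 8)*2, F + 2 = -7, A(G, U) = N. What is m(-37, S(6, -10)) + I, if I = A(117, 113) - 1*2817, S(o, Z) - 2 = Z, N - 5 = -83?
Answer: -2897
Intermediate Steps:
N = -78 (N = 5 - 83 = -78)
A(G, U) = -78
F = -9 (F = -2 - 7 = -9)
S(o, Z) = 2 + Z
I = -2895 (I = -78 - 1*2817 = -78 - 2817 = -2895)
m(p, j) = -2 (m(p, j) = (-9 + 8)*2 = -1*2 = -2)
m(-37, S(6, -10)) + I = -2 - 2895 = -2897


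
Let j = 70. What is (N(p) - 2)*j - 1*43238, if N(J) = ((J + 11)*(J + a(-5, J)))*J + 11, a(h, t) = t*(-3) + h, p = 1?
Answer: -48488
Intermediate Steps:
a(h, t) = h - 3*t (a(h, t) = -3*t + h = h - 3*t)
N(J) = 11 + J*(-5 - 2*J)*(11 + J) (N(J) = ((J + 11)*(J + (-5 - 3*J)))*J + 11 = ((11 + J)*(-5 - 2*J))*J + 11 = ((-5 - 2*J)*(11 + J))*J + 11 = J*(-5 - 2*J)*(11 + J) + 11 = 11 + J*(-5 - 2*J)*(11 + J))
(N(p) - 2)*j - 1*43238 = ((11 - 55*1 - 27*1² - 2*1³) - 2)*70 - 1*43238 = ((11 - 55 - 27*1 - 2*1) - 2)*70 - 43238 = ((11 - 55 - 27 - 2) - 2)*70 - 43238 = (-73 - 2)*70 - 43238 = -75*70 - 43238 = -5250 - 43238 = -48488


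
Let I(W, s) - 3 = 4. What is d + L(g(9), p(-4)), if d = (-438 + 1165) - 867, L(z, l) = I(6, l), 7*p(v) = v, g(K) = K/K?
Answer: -133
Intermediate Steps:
g(K) = 1
I(W, s) = 7 (I(W, s) = 3 + 4 = 7)
p(v) = v/7
L(z, l) = 7
d = -140 (d = 727 - 867 = -140)
d + L(g(9), p(-4)) = -140 + 7 = -133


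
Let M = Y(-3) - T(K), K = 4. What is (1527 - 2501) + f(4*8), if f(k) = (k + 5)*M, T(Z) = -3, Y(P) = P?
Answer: -974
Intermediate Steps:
M = 0 (M = -3 - 1*(-3) = -3 + 3 = 0)
f(k) = 0 (f(k) = (k + 5)*0 = (5 + k)*0 = 0)
(1527 - 2501) + f(4*8) = (1527 - 2501) + 0 = -974 + 0 = -974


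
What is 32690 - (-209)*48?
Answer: 42722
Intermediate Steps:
32690 - (-209)*48 = 32690 - 1*(-10032) = 32690 + 10032 = 42722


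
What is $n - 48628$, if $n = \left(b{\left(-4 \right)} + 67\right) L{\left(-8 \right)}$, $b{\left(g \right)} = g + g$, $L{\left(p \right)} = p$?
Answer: $-49100$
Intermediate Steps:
$b{\left(g \right)} = 2 g$
$n = -472$ ($n = \left(2 \left(-4\right) + 67\right) \left(-8\right) = \left(-8 + 67\right) \left(-8\right) = 59 \left(-8\right) = -472$)
$n - 48628 = -472 - 48628 = -49100$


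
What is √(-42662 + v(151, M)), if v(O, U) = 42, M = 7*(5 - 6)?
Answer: 2*I*√10655 ≈ 206.45*I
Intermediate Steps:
M = -7 (M = 7*(-1) = -7)
√(-42662 + v(151, M)) = √(-42662 + 42) = √(-42620) = 2*I*√10655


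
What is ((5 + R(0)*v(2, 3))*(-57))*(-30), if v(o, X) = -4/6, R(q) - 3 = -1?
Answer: 6270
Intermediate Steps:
R(q) = 2 (R(q) = 3 - 1 = 2)
v(o, X) = -⅔ (v(o, X) = -4*⅙ = -⅔)
((5 + R(0)*v(2, 3))*(-57))*(-30) = ((5 + 2*(-⅔))*(-57))*(-30) = ((5 - 4/3)*(-57))*(-30) = ((11/3)*(-57))*(-30) = -209*(-30) = 6270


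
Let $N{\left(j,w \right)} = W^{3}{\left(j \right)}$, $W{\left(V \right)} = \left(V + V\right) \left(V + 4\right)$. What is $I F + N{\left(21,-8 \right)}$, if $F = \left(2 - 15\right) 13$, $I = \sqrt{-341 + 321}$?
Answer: $1157625000 - 338 i \sqrt{5} \approx 1.1576 \cdot 10^{9} - 755.79 i$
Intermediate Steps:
$W{\left(V \right)} = 2 V \left(4 + V\right)$
$I = 2 i \sqrt{5}$ ($I = \sqrt{-20} = 2 i \sqrt{5} \approx 4.4721 i$)
$F = -169$ ($F = \left(-13\right) 13 = -169$)
$N{\left(j,w \right)} = 8 j^{3} \left(4 + j\right)^{3}$ ($N{\left(j,w \right)} = \left(2 j \left(4 + j\right)\right)^{3} = 8 j^{3} \left(4 + j\right)^{3}$)
$I F + N{\left(21,-8 \right)} = 2 i \sqrt{5} \left(-169\right) + 8 \cdot 21^{3} \left(4 + 21\right)^{3} = - 338 i \sqrt{5} + 8 \cdot 9261 \cdot 25^{3} = - 338 i \sqrt{5} + 8 \cdot 9261 \cdot 15625 = - 338 i \sqrt{5} + 1157625000 = 1157625000 - 338 i \sqrt{5}$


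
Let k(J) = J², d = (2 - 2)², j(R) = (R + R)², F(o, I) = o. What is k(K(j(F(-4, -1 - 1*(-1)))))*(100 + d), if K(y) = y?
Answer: 409600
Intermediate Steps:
j(R) = 4*R² (j(R) = (2*R)² = 4*R²)
d = 0 (d = 0² = 0)
k(K(j(F(-4, -1 - 1*(-1)))))*(100 + d) = (4*(-4)²)²*(100 + 0) = (4*16)²*100 = 64²*100 = 4096*100 = 409600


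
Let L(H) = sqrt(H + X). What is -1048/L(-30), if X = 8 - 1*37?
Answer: 1048*I*sqrt(59)/59 ≈ 136.44*I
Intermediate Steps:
X = -29 (X = 8 - 37 = -29)
L(H) = sqrt(-29 + H) (L(H) = sqrt(H - 29) = sqrt(-29 + H))
-1048/L(-30) = -1048/sqrt(-29 - 30) = -1048*(-I*sqrt(59)/59) = -(-1048)*I*sqrt(59)/59 = 1048*I*sqrt(59)/59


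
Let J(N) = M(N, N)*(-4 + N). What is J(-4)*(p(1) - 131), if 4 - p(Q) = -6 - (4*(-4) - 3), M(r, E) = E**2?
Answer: 17920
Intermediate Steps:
p(Q) = -9 (p(Q) = 4 - (-6 - (4*(-4) - 3)) = 4 - (-6 - (-16 - 3)) = 4 - (-6 - 1*(-19)) = 4 - (-6 + 19) = 4 - 1*13 = 4 - 13 = -9)
J(N) = N**2*(-4 + N)
J(-4)*(p(1) - 131) = ((-4)**2*(-4 - 4))*(-9 - 131) = (16*(-8))*(-140) = -128*(-140) = 17920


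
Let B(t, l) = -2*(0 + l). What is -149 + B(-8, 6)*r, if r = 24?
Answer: -437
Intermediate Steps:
B(t, l) = -2*l
-149 + B(-8, 6)*r = -149 - 2*6*24 = -149 - 12*24 = -149 - 288 = -437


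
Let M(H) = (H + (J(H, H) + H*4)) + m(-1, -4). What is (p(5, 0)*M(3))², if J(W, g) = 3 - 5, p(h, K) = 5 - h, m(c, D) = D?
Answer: 0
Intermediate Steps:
J(W, g) = -2
M(H) = -6 + 5*H (M(H) = (H + (-2 + H*4)) - 4 = (H + (-2 + 4*H)) - 4 = (-2 + 5*H) - 4 = -6 + 5*H)
(p(5, 0)*M(3))² = ((5 - 1*5)*(-6 + 5*3))² = ((5 - 5)*(-6 + 15))² = (0*9)² = 0² = 0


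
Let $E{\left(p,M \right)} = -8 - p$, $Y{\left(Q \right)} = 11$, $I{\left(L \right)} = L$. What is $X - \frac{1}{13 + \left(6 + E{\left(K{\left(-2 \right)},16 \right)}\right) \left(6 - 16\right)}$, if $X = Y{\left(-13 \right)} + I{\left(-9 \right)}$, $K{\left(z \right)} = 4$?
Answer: $\frac{145}{73} \approx 1.9863$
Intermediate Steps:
$X = 2$ ($X = 11 - 9 = 2$)
$X - \frac{1}{13 + \left(6 + E{\left(K{\left(-2 \right)},16 \right)}\right) \left(6 - 16\right)} = 2 - \frac{1}{13 + \left(6 - 12\right) \left(6 - 16\right)} = 2 - \frac{1}{13 + \left(6 - 12\right) \left(-10\right)} = 2 - \frac{1}{13 - -60} = 2 - \frac{1}{13 + 60} = 2 - \frac{1}{73} = \frac{145}{73}$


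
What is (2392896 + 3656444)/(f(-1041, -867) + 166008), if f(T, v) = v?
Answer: 6049340/165141 ≈ 36.631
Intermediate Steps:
(2392896 + 3656444)/(f(-1041, -867) + 166008) = (2392896 + 3656444)/(-867 + 166008) = 6049340/165141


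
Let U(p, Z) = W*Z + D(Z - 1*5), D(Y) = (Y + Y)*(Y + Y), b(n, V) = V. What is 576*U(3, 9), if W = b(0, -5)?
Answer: 10944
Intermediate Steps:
W = -5
D(Y) = 4*Y**2 (D(Y) = (2*Y)*(2*Y) = 4*Y**2)
U(p, Z) = -5*Z + 4*(-5 + Z)**2 (U(p, Z) = -5*Z + 4*(Z - 1*5)**2 = -5*Z + 4*(Z - 5)**2 = -5*Z + 4*(-5 + Z)**2)
576*U(3, 9) = 576*(-5*9 + 4*(-5 + 9)**2) = 576*(-45 + 4*4**2) = 576*(-45 + 4*16) = 576*(-45 + 64) = 576*19 = 10944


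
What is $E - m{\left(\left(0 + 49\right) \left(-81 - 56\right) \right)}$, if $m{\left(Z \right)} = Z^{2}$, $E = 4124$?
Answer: $-45060245$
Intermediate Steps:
$E - m{\left(\left(0 + 49\right) \left(-81 - 56\right) \right)} = 4124 - \left(\left(0 + 49\right) \left(-81 - 56\right)\right)^{2} = 4124 - \left(49 \left(-137\right)\right)^{2} = 4124 - \left(-6713\right)^{2} = 4124 - 45064369 = -45060245$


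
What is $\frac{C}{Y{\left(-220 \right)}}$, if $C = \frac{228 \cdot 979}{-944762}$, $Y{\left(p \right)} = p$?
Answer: $\frac{5073}{4723810} \approx 0.0010739$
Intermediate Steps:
$C = - \frac{111606}{472381}$ ($C = 223212 \left(- \frac{1}{944762}\right) = - \frac{111606}{472381} \approx -0.23626$)
$\frac{C}{Y{\left(-220 \right)}} = - \frac{111606}{472381 \left(-220\right)} = \left(- \frac{111606}{472381}\right) \left(- \frac{1}{220}\right) = \frac{5073}{4723810}$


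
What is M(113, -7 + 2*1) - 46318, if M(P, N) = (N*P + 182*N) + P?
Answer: -47680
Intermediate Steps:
M(P, N) = P + 182*N + N*P (M(P, N) = (182*N + N*P) + P = P + 182*N + N*P)
M(113, -7 + 2*1) - 46318 = (113 + 182*(-7 + 2*1) + (-7 + 2*1)*113) - 46318 = (113 + 182*(-7 + 2) + (-7 + 2)*113) - 46318 = (113 + 182*(-5) - 5*113) - 46318 = (113 - 910 - 565) - 46318 = -1362 - 46318 = -47680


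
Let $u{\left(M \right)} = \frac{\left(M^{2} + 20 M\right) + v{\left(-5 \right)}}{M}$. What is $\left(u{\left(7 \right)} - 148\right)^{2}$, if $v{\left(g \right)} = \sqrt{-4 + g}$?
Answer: $\frac{717400}{49} - \frac{726 i}{7} \approx 14641.0 - 103.71 i$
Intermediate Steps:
$u{\left(M \right)} = \frac{M^{2} + 3 i + 20 M}{M}$ ($u{\left(M \right)} = \frac{\left(M^{2} + 20 M\right) + \sqrt{-4 - 5}}{M} = \frac{\left(M^{2} + 20 M\right) + \sqrt{-9}}{M} = \frac{\left(M^{2} + 20 M\right) + 3 i}{M} = \frac{M^{2} + 3 i + 20 M}{M}$)
$\left(u{\left(7 \right)} - 148\right)^{2} = \left(\left(20 + 7 + \frac{3 i}{7}\right) - 148\right)^{2} = \left(\left(27 + \frac{3 i}{7}\right) - 148\right)^{2} = \left(-121 + \frac{3 i}{7}\right)^{2}$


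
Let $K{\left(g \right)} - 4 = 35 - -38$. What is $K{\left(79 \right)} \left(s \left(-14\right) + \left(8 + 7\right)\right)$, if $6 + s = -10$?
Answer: $18403$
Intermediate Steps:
$s = -16$ ($s = -6 - 10 = -16$)
$K{\left(g \right)} = 77$ ($K{\left(g \right)} = 4 + \left(35 - -38\right) = 4 + \left(35 + 38\right) = 4 + 73 = 77$)
$K{\left(79 \right)} \left(s \left(-14\right) + \left(8 + 7\right)\right) = 77 \left(\left(-16\right) \left(-14\right) + \left(8 + 7\right)\right) = 77 \left(224 + 15\right) = 77 \cdot 239 = 18403$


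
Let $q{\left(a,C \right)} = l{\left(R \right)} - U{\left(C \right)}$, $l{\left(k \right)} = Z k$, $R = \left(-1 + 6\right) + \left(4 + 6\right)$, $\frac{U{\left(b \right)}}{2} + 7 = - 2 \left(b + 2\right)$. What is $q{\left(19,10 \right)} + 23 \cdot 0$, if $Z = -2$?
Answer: $32$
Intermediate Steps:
$U{\left(b \right)} = -22 - 4 b$ ($U{\left(b \right)} = -14 + 2 \left(- 2 \left(b + 2\right)\right) = -14 + 2 \left(- 2 \left(2 + b\right)\right) = -14 + 2 \left(-4 - 2 b\right) = -14 - \left(8 + 4 b\right) = -22 - 4 b$)
$R = 15$ ($R = 5 + 10 = 15$)
$l{\left(k \right)} = - 2 k$
$q{\left(a,C \right)} = -8 + 4 C$ ($q{\left(a,C \right)} = \left(-2\right) 15 - \left(-22 - 4 C\right) = -30 + \left(22 + 4 C\right) = -8 + 4 C$)
$q{\left(19,10 \right)} + 23 \cdot 0 = \left(-8 + 4 \cdot 10\right) + 23 \cdot 0 = \left(-8 + 40\right) + 0 = 32 + 0 = 32$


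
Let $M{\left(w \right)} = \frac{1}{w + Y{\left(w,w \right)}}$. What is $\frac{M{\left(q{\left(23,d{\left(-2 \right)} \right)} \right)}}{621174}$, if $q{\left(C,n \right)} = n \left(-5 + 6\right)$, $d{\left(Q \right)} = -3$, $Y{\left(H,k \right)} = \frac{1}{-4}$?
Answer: $- \frac{2}{4037631} \approx -4.9534 \cdot 10^{-7}$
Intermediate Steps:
$Y{\left(H,k \right)} = - \frac{1}{4}$
$q{\left(C,n \right)} = n$ ($q{\left(C,n \right)} = n 1 = n$)
$M{\left(w \right)} = \frac{1}{- \frac{1}{4} + w}$ ($M{\left(w \right)} = \frac{1}{w - \frac{1}{4}} = \frac{1}{- \frac{1}{4} + w}$)
$\frac{M{\left(q{\left(23,d{\left(-2 \right)} \right)} \right)}}{621174} = \frac{4 \frac{1}{-1 + 4 \left(-3\right)}}{621174} = \frac{4}{-1 - 12} \cdot \frac{1}{621174} = \frac{4}{-13} \cdot \frac{1}{621174} = 4 \left(- \frac{1}{13}\right) \frac{1}{621174} = \left(- \frac{4}{13}\right) \frac{1}{621174} = - \frac{2}{4037631}$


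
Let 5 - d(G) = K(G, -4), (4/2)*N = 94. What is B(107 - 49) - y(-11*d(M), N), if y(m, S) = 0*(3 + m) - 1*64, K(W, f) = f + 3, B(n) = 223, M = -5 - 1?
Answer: 287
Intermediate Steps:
M = -6
N = 47 (N = (1/2)*94 = 47)
K(W, f) = 3 + f
d(G) = 6 (d(G) = 5 - (3 - 4) = 5 - 1*(-1) = 5 + 1 = 6)
y(m, S) = -64 (y(m, S) = 0 - 64 = -64)
B(107 - 49) - y(-11*d(M), N) = 223 - 1*(-64) = 223 + 64 = 287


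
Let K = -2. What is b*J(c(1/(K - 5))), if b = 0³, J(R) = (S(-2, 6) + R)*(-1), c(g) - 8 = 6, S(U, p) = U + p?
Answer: 0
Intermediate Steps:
c(g) = 14 (c(g) = 8 + 6 = 14)
J(R) = -4 - R (J(R) = ((-2 + 6) + R)*(-1) = (4 + R)*(-1) = -4 - R)
b = 0
b*J(c(1/(K - 5))) = 0*(-4 - 1*14) = 0*(-4 - 14) = 0*(-18) = 0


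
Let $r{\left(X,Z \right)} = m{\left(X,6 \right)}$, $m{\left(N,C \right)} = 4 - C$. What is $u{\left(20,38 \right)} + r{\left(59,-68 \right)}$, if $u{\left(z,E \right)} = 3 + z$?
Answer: $21$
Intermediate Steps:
$r{\left(X,Z \right)} = -2$ ($r{\left(X,Z \right)} = 4 - 6 = -2$)
$u{\left(20,38 \right)} + r{\left(59,-68 \right)} = \left(3 + 20\right) - 2 = 23 - 2 = 21$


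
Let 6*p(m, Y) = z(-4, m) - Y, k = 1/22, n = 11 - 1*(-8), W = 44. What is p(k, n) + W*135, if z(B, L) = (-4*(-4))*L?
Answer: 130613/22 ≈ 5937.0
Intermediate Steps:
n = 19 (n = 11 + 8 = 19)
k = 1/22 ≈ 0.045455
z(B, L) = 16*L
p(m, Y) = -Y/6 + 8*m/3 (p(m, Y) = (16*m - Y)/6 = (-Y + 16*m)/6 = -Y/6 + 8*m/3)
p(k, n) + W*135 = (-1/6*19 + (8/3)*(1/22)) + 44*135 = (-19/6 + 4/33) + 5940 = -67/22 + 5940 = 130613/22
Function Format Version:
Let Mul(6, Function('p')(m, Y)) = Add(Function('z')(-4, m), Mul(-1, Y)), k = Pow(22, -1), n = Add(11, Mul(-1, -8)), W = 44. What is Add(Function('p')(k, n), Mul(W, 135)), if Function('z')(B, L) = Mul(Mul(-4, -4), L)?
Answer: Rational(130613, 22) ≈ 5937.0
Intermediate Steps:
n = 19 (n = Add(11, 8) = 19)
k = Rational(1, 22) ≈ 0.045455
Function('z')(B, L) = Mul(16, L)
Function('p')(m, Y) = Add(Mul(Rational(-1, 6), Y), Mul(Rational(8, 3), m)) (Function('p')(m, Y) = Mul(Rational(1, 6), Add(Mul(16, m), Mul(-1, Y))) = Mul(Rational(1, 6), Add(Mul(-1, Y), Mul(16, m))) = Add(Mul(Rational(-1, 6), Y), Mul(Rational(8, 3), m)))
Add(Function('p')(k, n), Mul(W, 135)) = Add(Add(Mul(Rational(-1, 6), 19), Mul(Rational(8, 3), Rational(1, 22))), Mul(44, 135)) = Add(Add(Rational(-19, 6), Rational(4, 33)), 5940) = Add(Rational(-67, 22), 5940) = Rational(130613, 22)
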